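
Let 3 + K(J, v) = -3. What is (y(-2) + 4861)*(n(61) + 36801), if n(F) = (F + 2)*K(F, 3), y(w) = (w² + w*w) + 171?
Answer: 183571920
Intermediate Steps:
y(w) = 171 + 2*w² (y(w) = (w² + w²) + 171 = 2*w² + 171 = 171 + 2*w²)
K(J, v) = -6 (K(J, v) = -3 - 3 = -6)
n(F) = -12 - 6*F (n(F) = (F + 2)*(-6) = (2 + F)*(-6) = -12 - 6*F)
(y(-2) + 4861)*(n(61) + 36801) = ((171 + 2*(-2)²) + 4861)*((-12 - 6*61) + 36801) = ((171 + 2*4) + 4861)*((-12 - 366) + 36801) = ((171 + 8) + 4861)*(-378 + 36801) = (179 + 4861)*36423 = 5040*36423 = 183571920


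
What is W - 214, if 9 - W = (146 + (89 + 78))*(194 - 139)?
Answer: -17420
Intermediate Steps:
W = -17206 (W = 9 - (146 + (89 + 78))*(194 - 139) = 9 - (146 + 167)*55 = 9 - 313*55 = 9 - 1*17215 = 9 - 17215 = -17206)
W - 214 = -17206 - 214 = -17420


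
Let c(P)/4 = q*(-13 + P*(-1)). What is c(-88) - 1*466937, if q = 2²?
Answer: -465737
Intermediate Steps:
q = 4
c(P) = -208 - 16*P (c(P) = 4*(4*(-13 + P*(-1))) = 4*(4*(-13 - P)) = 4*(-52 - 4*P) = -208 - 16*P)
c(-88) - 1*466937 = (-208 - 16*(-88)) - 1*466937 = (-208 + 1408) - 466937 = 1200 - 466937 = -465737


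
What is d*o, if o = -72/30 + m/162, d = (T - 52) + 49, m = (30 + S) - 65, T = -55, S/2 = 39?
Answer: 50141/405 ≈ 123.80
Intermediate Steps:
S = 78 (S = 2*39 = 78)
m = 43 (m = (30 + 78) - 65 = 108 - 65 = 43)
d = -58 (d = (-55 - 52) + 49 = -107 + 49 = -58)
o = -1729/810 (o = -72/30 + 43/162 = -72*1/30 + 43*(1/162) = -12/5 + 43/162 = -1729/810 ≈ -2.1346)
d*o = -58*(-1729/810) = 50141/405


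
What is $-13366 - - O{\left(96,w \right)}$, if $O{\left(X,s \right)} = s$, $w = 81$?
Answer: $-13285$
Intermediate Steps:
$-13366 - - O{\left(96,w \right)} = -13366 - \left(-1\right) 81 = -13366 - -81 = -13366 + 81 = -13285$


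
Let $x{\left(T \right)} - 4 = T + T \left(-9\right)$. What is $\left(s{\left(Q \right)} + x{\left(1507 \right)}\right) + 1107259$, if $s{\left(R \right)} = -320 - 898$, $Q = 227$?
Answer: $1093989$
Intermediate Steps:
$x{\left(T \right)} = 4 - 8 T$ ($x{\left(T \right)} = 4 + \left(T + T \left(-9\right)\right) = 4 + \left(T - 9 T\right) = 4 - 8 T$)
$s{\left(R \right)} = -1218$
$\left(s{\left(Q \right)} + x{\left(1507 \right)}\right) + 1107259 = \left(-1218 + \left(4 - 12056\right)\right) + 1107259 = \left(-1218 - 12052\right) + 1107259 = -13270 + 1107259 = 1093989$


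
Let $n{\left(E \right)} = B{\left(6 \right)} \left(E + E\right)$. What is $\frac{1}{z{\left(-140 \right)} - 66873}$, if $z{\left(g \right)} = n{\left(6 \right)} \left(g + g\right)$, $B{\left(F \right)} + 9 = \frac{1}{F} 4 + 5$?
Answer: $- \frac{1}{55673} \approx -1.7962 \cdot 10^{-5}$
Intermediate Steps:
$B{\left(F \right)} = -4 + \frac{4}{F}$ ($B{\left(F \right)} = -9 + \left(\frac{1}{F} 4 + 5\right) = -9 + \left(\frac{4}{F} + 5\right) = -9 + \left(5 + \frac{4}{F}\right) = -4 + \frac{4}{F}$)
$n{\left(E \right)} = - \frac{20 E}{3}$ ($n{\left(E \right)} = \left(-4 + \frac{4}{6}\right) \left(E + E\right) = \left(-4 + 4 \cdot \frac{1}{6}\right) 2 E = \left(-4 + \frac{2}{3}\right) 2 E = - \frac{10 \cdot 2 E}{3} = - \frac{20 E}{3}$)
$z{\left(g \right)} = - 80 g$ ($z{\left(g \right)} = \left(- \frac{20}{3}\right) 6 \left(g + g\right) = - 40 \cdot 2 g = - 80 g$)
$\frac{1}{z{\left(-140 \right)} - 66873} = \frac{1}{\left(-80\right) \left(-140\right) - 66873} = \frac{1}{11200 - 66873} = \frac{1}{-55673} = - \frac{1}{55673}$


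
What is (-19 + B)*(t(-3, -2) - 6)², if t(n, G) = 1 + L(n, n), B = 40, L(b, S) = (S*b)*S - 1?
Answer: 22869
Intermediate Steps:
L(b, S) = -1 + b*S² (L(b, S) = b*S² - 1 = -1 + b*S²)
t(n, G) = n³ (t(n, G) = 1 + (-1 + n*n²) = 1 + (-1 + n³) = n³)
(-19 + B)*(t(-3, -2) - 6)² = (-19 + 40)*((-3)³ - 6)² = 21*(-27 - 6)² = 21*(-33)² = 21*1089 = 22869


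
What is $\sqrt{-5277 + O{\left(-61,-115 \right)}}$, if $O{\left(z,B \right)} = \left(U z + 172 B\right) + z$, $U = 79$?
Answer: $i \sqrt{29937} \approx 173.02 i$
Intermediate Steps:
$O{\left(z,B \right)} = 80 z + 172 B$ ($O{\left(z,B \right)} = \left(79 z + 172 B\right) + z = 80 z + 172 B$)
$\sqrt{-5277 + O{\left(-61,-115 \right)}} = \sqrt{-5277 + \left(80 \left(-61\right) + 172 \left(-115\right)\right)} = \sqrt{-5277 - 24660} = \sqrt{-29937} = i \sqrt{29937}$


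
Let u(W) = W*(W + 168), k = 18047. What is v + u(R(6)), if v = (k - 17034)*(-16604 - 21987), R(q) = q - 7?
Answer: -39092850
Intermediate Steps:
R(q) = -7 + q
u(W) = W*(168 + W)
v = -39092683 (v = (18047 - 17034)*(-16604 - 21987) = 1013*(-38591) = -39092683)
v + u(R(6)) = -39092683 + (-7 + 6)*(168 + (-7 + 6)) = -39092683 - (168 - 1) = -39092683 - 1*167 = -39092683 - 167 = -39092850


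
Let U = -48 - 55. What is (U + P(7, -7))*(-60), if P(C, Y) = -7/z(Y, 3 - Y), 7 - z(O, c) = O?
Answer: 6210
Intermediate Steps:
z(O, c) = 7 - O
U = -103
P(C, Y) = -7/(7 - Y)
(U + P(7, -7))*(-60) = (-103 + 7/(-7 - 7))*(-60) = (-103 + 7/(-14))*(-60) = (-103 + 7*(-1/14))*(-60) = (-103 - ½)*(-60) = -207/2*(-60) = 6210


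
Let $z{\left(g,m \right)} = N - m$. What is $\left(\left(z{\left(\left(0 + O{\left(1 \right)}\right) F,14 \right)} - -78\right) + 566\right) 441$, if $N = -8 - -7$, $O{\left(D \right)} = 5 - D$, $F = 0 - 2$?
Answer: $277389$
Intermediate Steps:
$F = -2$ ($F = 0 - 2 = -2$)
$N = -1$ ($N = -8 + 7 = -1$)
$z{\left(g,m \right)} = -1 - m$
$\left(\left(z{\left(\left(0 + O{\left(1 \right)}\right) F,14 \right)} - -78\right) + 566\right) 441 = \left(\left(\left(-1 - 14\right) - -78\right) + 566\right) 441 = \left(\left(\left(-1 - 14\right) + 78\right) + 566\right) 441 = \left(\left(-15 + 78\right) + 566\right) 441 = \left(63 + 566\right) 441 = 629 \cdot 441 = 277389$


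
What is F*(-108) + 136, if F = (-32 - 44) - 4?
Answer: 8776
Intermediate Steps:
F = -80 (F = -76 - 4 = -80)
F*(-108) + 136 = -80*(-108) + 136 = 8640 + 136 = 8776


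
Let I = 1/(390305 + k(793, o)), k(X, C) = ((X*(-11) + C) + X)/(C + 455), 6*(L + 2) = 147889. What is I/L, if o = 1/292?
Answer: 132861/1278002253528557 ≈ 1.0396e-10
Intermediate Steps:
L = 147877/6 (L = -2 + (1/6)*147889 = -2 + 147889/6 = 147877/6 ≈ 24646.)
o = 1/292 ≈ 0.0034247
k(X, C) = (C - 10*X)/(455 + C) (k(X, C) = ((-11*X + C) + X)/(455 + C) = ((C - 11*X) + X)/(455 + C) = (C - 10*X)/(455 + C))
I = 44287/17284665682 (I = 1/(390305 + (1/292 - 10*793)/(455 + 1/292)) = 1/(390305 + (1/292 - 7930)/(132861/292)) = 1/(390305 + (292/132861)*(-2315559/292)) = 1/(390305 - 771853/44287) = 1/(17284665682/44287) = 44287/17284665682 ≈ 2.5622e-6)
I/L = 44287/(17284665682*(147877/6)) = (44287/17284665682)*(6/147877) = 132861/1278002253528557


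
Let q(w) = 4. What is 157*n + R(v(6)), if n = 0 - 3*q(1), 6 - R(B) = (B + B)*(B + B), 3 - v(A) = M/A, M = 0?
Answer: -1914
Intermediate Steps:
v(A) = 3 (v(A) = 3 - 0/A = 3 - 1*0 = 3 + 0 = 3)
R(B) = 6 - 4*B² (R(B) = 6 - (B + B)*(B + B) = 6 - 2*B*2*B = 6 - 4*B²)
n = -12 (n = 0 - 3*4 = 0 - 12 = -12)
157*n + R(v(6)) = 157*(-12) + (6 - 4*3²) = -1884 + (6 - 4*9) = -1884 + (6 - 36) = -1884 - 30 = -1914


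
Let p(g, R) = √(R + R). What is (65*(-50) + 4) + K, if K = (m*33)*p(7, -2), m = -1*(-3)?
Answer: -3246 + 198*I ≈ -3246.0 + 198.0*I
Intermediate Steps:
m = 3
p(g, R) = √2*√R (p(g, R) = √(2*R) = √2*√R)
K = 198*I (K = (3*33)*(√2*√(-2)) = 99*(√2*(I*√2)) = 99*(2*I) = 198*I ≈ 198.0*I)
(65*(-50) + 4) + K = (65*(-50) + 4) + 198*I = (-3250 + 4) + 198*I = -3246 + 198*I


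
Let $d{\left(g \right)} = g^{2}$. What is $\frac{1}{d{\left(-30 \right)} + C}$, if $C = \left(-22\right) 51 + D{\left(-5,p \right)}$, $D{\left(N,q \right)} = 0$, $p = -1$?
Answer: $- \frac{1}{222} \approx -0.0045045$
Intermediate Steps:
$C = -1122$ ($C = \left(-22\right) 51 + 0 = -1122 + 0 = -1122$)
$\frac{1}{d{\left(-30 \right)} + C} = \frac{1}{\left(-30\right)^{2} - 1122} = \frac{1}{900 - 1122} = \frac{1}{-222} = - \frac{1}{222}$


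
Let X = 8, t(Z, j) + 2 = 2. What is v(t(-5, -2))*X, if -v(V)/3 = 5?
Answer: -120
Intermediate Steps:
t(Z, j) = 0 (t(Z, j) = -2 + 2 = 0)
v(V) = -15 (v(V) = -3*5 = -15)
v(t(-5, -2))*X = -15*8 = -120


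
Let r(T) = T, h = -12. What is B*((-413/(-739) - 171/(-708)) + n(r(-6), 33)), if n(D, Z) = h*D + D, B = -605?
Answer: -7048404275/174404 ≈ -40414.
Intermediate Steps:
n(D, Z) = -11*D (n(D, Z) = -12*D + D = -11*D)
B*((-413/(-739) - 171/(-708)) + n(r(-6), 33)) = -605*((-413/(-739) - 171/(-708)) - 11*(-6)) = -605*((-413*(-1/739) - 171*(-1/708)) + 66) = -605*((413/739 + 57/236) + 66) = -605*(139591/174404 + 66) = -605*11650255/174404 = -7048404275/174404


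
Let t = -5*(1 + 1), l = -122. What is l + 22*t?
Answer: -342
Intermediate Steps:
t = -10 (t = -5*2 = -10)
l + 22*t = -122 + 22*(-10) = -122 - 220 = -342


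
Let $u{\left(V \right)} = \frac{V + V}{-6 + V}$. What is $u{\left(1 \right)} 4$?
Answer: $- \frac{8}{5} \approx -1.6$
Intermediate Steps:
$u{\left(V \right)} = \frac{2 V}{-6 + V}$
$u{\left(1 \right)} 4 = 2 \cdot 1 \frac{1}{-6 + 1} \cdot 4 = 2 \cdot 1 \frac{1}{-5} \cdot 4 = 2 \cdot 1 \left(- \frac{1}{5}\right) 4 = \left(- \frac{2}{5}\right) 4 = - \frac{8}{5}$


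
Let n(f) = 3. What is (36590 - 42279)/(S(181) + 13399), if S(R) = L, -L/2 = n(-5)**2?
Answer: -5689/13381 ≈ -0.42516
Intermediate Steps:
L = -18 (L = -2*3**2 = -2*9 = -18)
S(R) = -18
(36590 - 42279)/(S(181) + 13399) = (36590 - 42279)/(-18 + 13399) = -5689/13381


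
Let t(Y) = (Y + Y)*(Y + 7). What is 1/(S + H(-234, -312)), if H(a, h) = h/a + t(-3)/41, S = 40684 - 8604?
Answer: 123/3945932 ≈ 3.1171e-5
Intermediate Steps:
t(Y) = 2*Y*(7 + Y) (t(Y) = (2*Y)*(7 + Y) = 2*Y*(7 + Y))
S = 32080
H(a, h) = -24/41 + h/a (H(a, h) = h/a + (2*(-3)*(7 - 3))/41 = h/a + (2*(-3)*4)*(1/41) = h/a - 24*1/41 = h/a - 24/41 = -24/41 + h/a)
1/(S + H(-234, -312)) = 1/(32080 + (-24/41 - 312/(-234))) = 1/(32080 + (-24/41 - 312*(-1/234))) = 1/(32080 + (-24/41 + 4/3)) = 1/(32080 + 92/123) = 1/(3945932/123) = 123/3945932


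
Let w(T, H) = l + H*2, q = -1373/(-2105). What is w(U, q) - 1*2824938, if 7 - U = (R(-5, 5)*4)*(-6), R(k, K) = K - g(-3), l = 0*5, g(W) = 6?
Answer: -5946491744/2105 ≈ -2.8249e+6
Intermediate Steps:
l = 0
R(k, K) = -6 + K (R(k, K) = K - 1*6 = K - 6 = -6 + K)
q = 1373/2105 (q = -1373*(-1/2105) = 1373/2105 ≈ 0.65226)
U = -17 (U = 7 - (-6 + 5)*4*(-6) = 7 - (-1*4)*(-6) = 7 - (-4)*(-6) = 7 - 1*24 = 7 - 24 = -17)
w(T, H) = 2*H (w(T, H) = 0 + H*2 = 0 + 2*H = 2*H)
w(U, q) - 1*2824938 = 2*(1373/2105) - 1*2824938 = 2746/2105 - 2824938 = -5946491744/2105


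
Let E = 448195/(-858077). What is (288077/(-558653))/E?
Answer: 22472022539/22762316485 ≈ 0.98725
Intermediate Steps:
E = -40745/78007 (E = 448195*(-1/858077) = -40745/78007 ≈ -0.52232)
(288077/(-558653))/E = (288077/(-558653))/(-40745/78007) = (288077*(-1/558653))*(-78007/40745) = -288077/558653*(-78007/40745) = 22472022539/22762316485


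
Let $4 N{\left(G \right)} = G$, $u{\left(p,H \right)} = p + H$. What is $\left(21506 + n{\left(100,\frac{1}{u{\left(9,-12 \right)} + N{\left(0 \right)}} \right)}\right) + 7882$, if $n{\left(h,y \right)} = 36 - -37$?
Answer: $29461$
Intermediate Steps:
$u{\left(p,H \right)} = H + p$
$N{\left(G \right)} = \frac{G}{4}$
$n{\left(h,y \right)} = 73$ ($n{\left(h,y \right)} = 36 + 37 = 73$)
$\left(21506 + n{\left(100,\frac{1}{u{\left(9,-12 \right)} + N{\left(0 \right)}} \right)}\right) + 7882 = \left(21506 + 73\right) + 7882 = 21579 + 7882 = 29461$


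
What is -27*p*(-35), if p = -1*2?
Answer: -1890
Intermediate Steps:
p = -2
-27*p*(-35) = -27*(-2)*(-35) = 54*(-35) = -1890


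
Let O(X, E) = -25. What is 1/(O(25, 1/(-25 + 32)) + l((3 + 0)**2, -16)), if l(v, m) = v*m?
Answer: -1/169 ≈ -0.0059172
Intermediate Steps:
l(v, m) = m*v
1/(O(25, 1/(-25 + 32)) + l((3 + 0)**2, -16)) = 1/(-25 - 16*(3 + 0)**2) = 1/(-25 - 16*3**2) = 1/(-25 - 16*9) = 1/(-25 - 144) = 1/(-169) = -1/169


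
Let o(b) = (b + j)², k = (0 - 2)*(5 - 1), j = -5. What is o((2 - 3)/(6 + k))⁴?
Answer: 43046721/256 ≈ 1.6815e+5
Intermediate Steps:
k = -8 (k = -2*4 = -8)
o(b) = (-5 + b)² (o(b) = (b - 5)² = (-5 + b)²)
o((2 - 3)/(6 + k))⁴ = ((-5 + (2 - 3)/(6 - 8))²)⁴ = ((-5 - 1/(-2))²)⁴ = ((-5 - 1*(-½))²)⁴ = ((-5 + ½)²)⁴ = ((-9/2)²)⁴ = (81/4)⁴ = 43046721/256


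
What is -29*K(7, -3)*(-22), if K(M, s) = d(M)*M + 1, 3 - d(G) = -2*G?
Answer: 76560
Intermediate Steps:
d(G) = 3 + 2*G (d(G) = 3 - (-2)*G = 3 + 2*G)
K(M, s) = 1 + M*(3 + 2*M) (K(M, s) = (3 + 2*M)*M + 1 = M*(3 + 2*M) + 1 = 1 + M*(3 + 2*M))
-29*K(7, -3)*(-22) = -29*(1 + 7*(3 + 2*7))*(-22) = -29*(1 + 7*(3 + 14))*(-22) = -29*(1 + 7*17)*(-22) = -29*(1 + 119)*(-22) = -29*120*(-22) = -3480*(-22) = 76560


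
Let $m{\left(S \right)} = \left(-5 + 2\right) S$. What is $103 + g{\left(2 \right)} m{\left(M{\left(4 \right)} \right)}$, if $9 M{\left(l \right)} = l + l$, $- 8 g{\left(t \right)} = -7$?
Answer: $\frac{302}{3} \approx 100.67$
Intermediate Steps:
$g{\left(t \right)} = \frac{7}{8}$ ($g{\left(t \right)} = \left(- \frac{1}{8}\right) \left(-7\right) = \frac{7}{8}$)
$M{\left(l \right)} = \frac{2 l}{9}$ ($M{\left(l \right)} = \frac{l + l}{9} = \frac{2 l}{9}$)
$m{\left(S \right)} = - 3 S$
$103 + g{\left(2 \right)} m{\left(M{\left(4 \right)} \right)} = 103 + \frac{7 \left(- 3 \cdot \frac{2}{9} \cdot 4\right)}{8} = 103 + \frac{7 \left(\left(-3\right) \frac{8}{9}\right)}{8} = 103 + \frac{7}{8} \left(- \frac{8}{3}\right) = 103 - \frac{7}{3} = \frac{302}{3}$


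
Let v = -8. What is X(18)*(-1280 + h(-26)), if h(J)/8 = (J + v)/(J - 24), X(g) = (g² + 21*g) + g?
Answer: -4588416/5 ≈ -9.1768e+5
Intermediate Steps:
X(g) = g² + 22*g
h(J) = 8*(-8 + J)/(-24 + J) (h(J) = 8*((J - 8)/(J - 24)) = 8*((-8 + J)/(-24 + J)) = 8*(-8 + J)/(-24 + J))
X(18)*(-1280 + h(-26)) = (18*(22 + 18))*(-1280 + 8*(-8 - 26)/(-24 - 26)) = (18*40)*(-1280 + 8*(-34)/(-50)) = 720*(-1280 + 8*(-1/50)*(-34)) = 720*(-1280 + 136/25) = 720*(-31864/25) = -4588416/5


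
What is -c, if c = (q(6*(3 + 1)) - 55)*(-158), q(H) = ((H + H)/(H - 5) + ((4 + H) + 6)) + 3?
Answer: -46452/19 ≈ -2444.8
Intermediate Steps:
q(H) = 13 + H + 2*H/(-5 + H) (q(H) = ((2*H)/(-5 + H) + (10 + H)) + 3 = (2*H/(-5 + H) + (10 + H)) + 3 = (10 + H + 2*H/(-5 + H)) + 3 = 13 + H + 2*H/(-5 + H))
c = 46452/19 (c = ((-65 + (6*(3 + 1))² + 10*(6*(3 + 1)))/(-5 + 6*(3 + 1)) - 55)*(-158) = ((-65 + (6*4)² + 10*(6*4))/(-5 + 6*4) - 55)*(-158) = ((-65 + 24² + 10*24)/(-5 + 24) - 55)*(-158) = ((-65 + 576 + 240)/19 - 55)*(-158) = ((1/19)*751 - 55)*(-158) = (751/19 - 55)*(-158) = -294/19*(-158) = 46452/19 ≈ 2444.8)
-c = -1*46452/19 = -46452/19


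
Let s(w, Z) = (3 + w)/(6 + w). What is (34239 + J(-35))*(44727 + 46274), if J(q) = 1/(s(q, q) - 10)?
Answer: 803869436633/258 ≈ 3.1158e+9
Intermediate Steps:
s(w, Z) = (3 + w)/(6 + w)
J(q) = 1/(-10 + (3 + q)/(6 + q)) (J(q) = 1/((3 + q)/(6 + q) - 10) = 1/(-10 + (3 + q)/(6 + q)))
(34239 + J(-35))*(44727 + 46274) = (34239 + (6 - 35)/(3*(-19 - 3*(-35))))*(44727 + 46274) = (34239 + (⅓)*(-29)/(-19 + 105))*91001 = (34239 + (⅓)*(-29)/86)*91001 = (34239 + (⅓)*(1/86)*(-29))*91001 = (34239 - 29/258)*91001 = (8833633/258)*91001 = 803869436633/258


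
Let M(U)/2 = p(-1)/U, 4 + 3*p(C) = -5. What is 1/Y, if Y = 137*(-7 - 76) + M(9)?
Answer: -3/34115 ≈ -8.7938e-5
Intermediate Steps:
p(C) = -3 (p(C) = -4/3 + (⅓)*(-5) = -4/3 - 5/3 = -3)
M(U) = -6/U (M(U) = 2*(-3/U) = -6/U)
Y = -34115/3 (Y = 137*(-7 - 76) - 6/9 = 137*(-83) - 6*⅑ = -11371 - ⅔ = -34115/3 ≈ -11372.)
1/Y = 1/(-34115/3) = -3/34115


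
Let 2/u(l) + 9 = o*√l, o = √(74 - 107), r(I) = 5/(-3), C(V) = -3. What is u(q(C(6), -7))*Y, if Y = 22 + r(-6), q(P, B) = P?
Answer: 61/3 - 61*√11/9 ≈ -2.1460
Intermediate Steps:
r(I) = -5/3 (r(I) = 5*(-⅓) = -5/3)
Y = 61/3 (Y = 22 - 5/3 = 61/3 ≈ 20.333)
o = I*√33 (o = √(-33) = I*√33 ≈ 5.7446*I)
u(l) = 2/(-9 + I*√33*√l) (u(l) = 2/(-9 + (I*√33)*√l) = 2/(-9 + I*√33*√l))
u(q(C(6), -7))*Y = (2/(-9 + I*√33*√(-3)))*(61/3) = (2/(-9 + I*√33*(I*√3)))*(61/3) = (2/(-9 - 3*√11))*(61/3) = 122/(3*(-9 - 3*√11))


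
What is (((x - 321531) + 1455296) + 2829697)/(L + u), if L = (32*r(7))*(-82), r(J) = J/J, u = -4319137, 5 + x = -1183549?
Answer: -926636/1440587 ≈ -0.64324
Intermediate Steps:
x = -1183554 (x = -5 - 1183549 = -1183554)
r(J) = 1
L = -2624 (L = (32*1)*(-82) = 32*(-82) = -2624)
(((x - 321531) + 1455296) + 2829697)/(L + u) = (((-1183554 - 321531) + 1455296) + 2829697)/(-2624 - 4319137) = ((-1505085 + 1455296) + 2829697)/(-4321761) = (-49789 + 2829697)*(-1/4321761) = 2779908*(-1/4321761) = -926636/1440587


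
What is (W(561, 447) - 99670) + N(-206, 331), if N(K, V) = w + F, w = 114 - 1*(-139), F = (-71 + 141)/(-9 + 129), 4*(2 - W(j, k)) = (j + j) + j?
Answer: -599011/6 ≈ -99835.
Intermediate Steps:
W(j, k) = 2 - 3*j/4 (W(j, k) = 2 - ((j + j) + j)/4 = 2 - (2*j + j)/4 = 2 - 3*j/4)
F = 7/12 (F = 70/120 = 70*(1/120) = 7/12 ≈ 0.58333)
w = 253 (w = 114 + 139 = 253)
N(K, V) = 3043/12 (N(K, V) = 253 + 7/12 = 3043/12)
(W(561, 447) - 99670) + N(-206, 331) = ((2 - ¾*561) - 99670) + 3043/12 = ((2 - 1683/4) - 99670) + 3043/12 = (-1675/4 - 99670) + 3043/12 = -400355/4 + 3043/12 = -599011/6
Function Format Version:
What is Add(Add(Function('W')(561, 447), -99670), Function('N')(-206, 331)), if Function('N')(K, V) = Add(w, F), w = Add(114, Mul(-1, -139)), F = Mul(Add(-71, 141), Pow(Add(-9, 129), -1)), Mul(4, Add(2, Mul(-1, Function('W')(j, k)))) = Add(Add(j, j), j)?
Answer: Rational(-599011, 6) ≈ -99835.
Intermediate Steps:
Function('W')(j, k) = Add(2, Mul(Rational(-3, 4), j)) (Function('W')(j, k) = Add(2, Mul(Rational(-1, 4), Add(Add(j, j), j))) = Add(2, Mul(Rational(-1, 4), Add(Mul(2, j), j))) = Add(2, Mul(Rational(-1, 4), Mul(3, j))) = Add(2, Mul(Rational(-3, 4), j)))
F = Rational(7, 12) (F = Mul(70, Pow(120, -1)) = Mul(70, Rational(1, 120)) = Rational(7, 12) ≈ 0.58333)
w = 253 (w = Add(114, 139) = 253)
Function('N')(K, V) = Rational(3043, 12) (Function('N')(K, V) = Add(253, Rational(7, 12)) = Rational(3043, 12))
Add(Add(Function('W')(561, 447), -99670), Function('N')(-206, 331)) = Add(Add(Add(2, Mul(Rational(-3, 4), 561)), -99670), Rational(3043, 12)) = Add(Add(Add(2, Rational(-1683, 4)), -99670), Rational(3043, 12)) = Add(Add(Rational(-1675, 4), -99670), Rational(3043, 12)) = Add(Rational(-400355, 4), Rational(3043, 12)) = Rational(-599011, 6)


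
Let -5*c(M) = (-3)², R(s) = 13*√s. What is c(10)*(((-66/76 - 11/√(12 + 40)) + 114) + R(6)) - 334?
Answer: -102151/190 - 117*√6/5 + 99*√13/130 ≈ -592.21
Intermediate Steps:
c(M) = -9/5 (c(M) = -⅕*(-3)² = -⅕*9 = -9/5)
c(10)*(((-66/76 - 11/√(12 + 40)) + 114) + R(6)) - 334 = -9*(((-66/76 - 11/√(12 + 40)) + 114) + 13*√6)/5 - 334 = -9*(((-66*1/76 - 11*√13/26) + 114) + 13*√6)/5 - 334 = -9*(((-33/38 - 11*√13/26) + 114) + 13*√6)/5 - 334 = -9*((4299/38 - 11*√13/26) + 13*√6)/5 - 334 = -9*(4299/38 + 13*√6 - 11*√13/26)/5 - 334 = (-38691/190 - 117*√6/5 + 99*√13/130) - 334 = -102151/190 - 117*√6/5 + 99*√13/130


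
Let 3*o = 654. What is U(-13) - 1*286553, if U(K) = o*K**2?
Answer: -249711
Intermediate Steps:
o = 218 (o = (1/3)*654 = 218)
U(K) = 218*K**2
U(-13) - 1*286553 = 218*(-13)**2 - 1*286553 = 218*169 - 286553 = 36842 - 286553 = -249711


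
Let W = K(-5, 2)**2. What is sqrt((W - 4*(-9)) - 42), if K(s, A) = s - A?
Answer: sqrt(43) ≈ 6.5574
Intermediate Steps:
W = 49 (W = (-5 - 1*2)**2 = (-5 - 2)**2 = (-7)**2 = 49)
sqrt((W - 4*(-9)) - 42) = sqrt((49 - 4*(-9)) - 42) = sqrt((49 + 36) - 42) = sqrt(85 - 42) = sqrt(43)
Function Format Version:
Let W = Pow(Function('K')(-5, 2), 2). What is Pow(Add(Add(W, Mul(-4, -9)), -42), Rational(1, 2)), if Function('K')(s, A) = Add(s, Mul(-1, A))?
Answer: Pow(43, Rational(1, 2)) ≈ 6.5574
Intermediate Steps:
W = 49 (W = Pow(Add(-5, Mul(-1, 2)), 2) = Pow(Add(-5, -2), 2) = Pow(-7, 2) = 49)
Pow(Add(Add(W, Mul(-4, -9)), -42), Rational(1, 2)) = Pow(Add(Add(49, Mul(-4, -9)), -42), Rational(1, 2)) = Pow(Add(Add(49, 36), -42), Rational(1, 2)) = Pow(Add(85, -42), Rational(1, 2)) = Pow(43, Rational(1, 2))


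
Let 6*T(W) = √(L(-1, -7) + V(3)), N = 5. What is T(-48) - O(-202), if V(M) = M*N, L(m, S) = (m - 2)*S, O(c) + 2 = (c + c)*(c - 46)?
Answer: -100189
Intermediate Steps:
O(c) = -2 + 2*c*(-46 + c) (O(c) = -2 + (c + c)*(c - 46) = -2 + (2*c)*(-46 + c) = -2 + 2*c*(-46 + c))
L(m, S) = S*(-2 + m) (L(m, S) = (-2 + m)*S = S*(-2 + m))
V(M) = 5*M (V(M) = M*5 = 5*M)
T(W) = 1 (T(W) = √(-7*(-2 - 1) + 5*3)/6 = √(-7*(-3) + 15)/6 = √(21 + 15)/6 = √36/6 = (⅙)*6 = 1)
T(-48) - O(-202) = 1 - (-2 - 92*(-202) + 2*(-202)²) = 1 - (-2 + 18584 + 2*40804) = 1 - (-2 + 18584 + 81608) = 1 - 1*100190 = 1 - 100190 = -100189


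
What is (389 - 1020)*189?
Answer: -119259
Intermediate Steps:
(389 - 1020)*189 = -631*189 = -119259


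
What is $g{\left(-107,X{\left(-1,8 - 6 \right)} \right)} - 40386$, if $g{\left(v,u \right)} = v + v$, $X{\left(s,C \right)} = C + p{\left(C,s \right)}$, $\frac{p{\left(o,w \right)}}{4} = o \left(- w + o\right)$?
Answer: $-40600$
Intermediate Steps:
$p{\left(o,w \right)} = 4 o \left(o - w\right)$ ($p{\left(o,w \right)} = 4 o \left(- w + o\right) = 4 o \left(o - w\right)$)
$X{\left(s,C \right)} = C + 4 C \left(C - s\right)$
$g{\left(v,u \right)} = 2 v$
$g{\left(-107,X{\left(-1,8 - 6 \right)} \right)} - 40386 = 2 \left(-107\right) - 40386 = -214 - 40386 = -40600$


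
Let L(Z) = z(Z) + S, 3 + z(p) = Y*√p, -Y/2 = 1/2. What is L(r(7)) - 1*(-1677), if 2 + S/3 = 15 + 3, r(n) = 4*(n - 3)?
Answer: 1718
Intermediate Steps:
Y = -1 (Y = -2/2 = -2*½ = -1)
r(n) = -12 + 4*n (r(n) = 4*(-3 + n) = -12 + 4*n)
z(p) = -3 - √p
S = 48 (S = -6 + 3*(15 + 3) = -6 + 3*18 = -6 + 54 = 48)
L(Z) = 45 - √Z (L(Z) = (-3 - √Z) + 48 = 45 - √Z)
L(r(7)) - 1*(-1677) = (45 - √(-12 + 4*7)) - 1*(-1677) = (45 - √(-12 + 28)) + 1677 = (45 - √16) + 1677 = (45 - 1*4) + 1677 = (45 - 4) + 1677 = 41 + 1677 = 1718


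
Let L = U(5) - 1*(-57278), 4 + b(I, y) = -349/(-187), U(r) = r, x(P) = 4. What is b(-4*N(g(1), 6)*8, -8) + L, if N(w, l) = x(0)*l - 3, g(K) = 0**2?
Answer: 10711522/187 ≈ 57281.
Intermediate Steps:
g(K) = 0
N(w, l) = -3 + 4*l (N(w, l) = 4*l - 3 = -3 + 4*l)
b(I, y) = -399/187 (b(I, y) = -4 - 349/(-187) = -4 - 349*(-1/187) = -4 + 349/187 = -399/187)
L = 57283 (L = 5 - 1*(-57278) = 5 + 57278 = 57283)
b(-4*N(g(1), 6)*8, -8) + L = -399/187 + 57283 = 10711522/187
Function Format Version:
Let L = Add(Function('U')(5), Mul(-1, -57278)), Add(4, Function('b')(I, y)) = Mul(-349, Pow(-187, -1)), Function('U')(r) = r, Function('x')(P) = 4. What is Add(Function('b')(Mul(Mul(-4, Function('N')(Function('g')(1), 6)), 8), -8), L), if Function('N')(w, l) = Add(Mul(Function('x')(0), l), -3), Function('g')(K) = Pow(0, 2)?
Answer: Rational(10711522, 187) ≈ 57281.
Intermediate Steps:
Function('g')(K) = 0
Function('N')(w, l) = Add(-3, Mul(4, l)) (Function('N')(w, l) = Add(Mul(4, l), -3) = Add(-3, Mul(4, l)))
Function('b')(I, y) = Rational(-399, 187) (Function('b')(I, y) = Add(-4, Mul(-349, Pow(-187, -1))) = Add(-4, Mul(-349, Rational(-1, 187))) = Add(-4, Rational(349, 187)) = Rational(-399, 187))
L = 57283 (L = Add(5, Mul(-1, -57278)) = Add(5, 57278) = 57283)
Add(Function('b')(Mul(Mul(-4, Function('N')(Function('g')(1), 6)), 8), -8), L) = Add(Rational(-399, 187), 57283) = Rational(10711522, 187)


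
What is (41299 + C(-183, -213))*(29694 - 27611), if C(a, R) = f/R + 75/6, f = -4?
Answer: 36658106681/426 ≈ 8.6052e+7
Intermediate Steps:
C(a, R) = 25/2 - 4/R (C(a, R) = -4/R + 75/6 = -4/R + 75*(1/6) = -4/R + 25/2 = 25/2 - 4/R)
(41299 + C(-183, -213))*(29694 - 27611) = (41299 + (25/2 - 4/(-213)))*(29694 - 27611) = (41299 + (25/2 - 4*(-1/213)))*2083 = (41299 + (25/2 + 4/213))*2083 = (41299 + 5333/426)*2083 = (17598707/426)*2083 = 36658106681/426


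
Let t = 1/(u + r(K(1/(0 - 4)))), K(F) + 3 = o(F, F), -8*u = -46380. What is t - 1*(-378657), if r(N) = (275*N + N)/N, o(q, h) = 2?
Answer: 4599546581/12147 ≈ 3.7866e+5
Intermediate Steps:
u = 11595/2 (u = -⅛*(-46380) = 11595/2 ≈ 5797.5)
K(F) = -1 (K(F) = -3 + 2 = -1)
r(N) = 276 (r(N) = (276*N)/N = 276)
t = 2/12147 (t = 1/(11595/2 + 276) = 1/(12147/2) = 2/12147 ≈ 0.00016465)
t - 1*(-378657) = 2/12147 - 1*(-378657) = 2/12147 + 378657 = 4599546581/12147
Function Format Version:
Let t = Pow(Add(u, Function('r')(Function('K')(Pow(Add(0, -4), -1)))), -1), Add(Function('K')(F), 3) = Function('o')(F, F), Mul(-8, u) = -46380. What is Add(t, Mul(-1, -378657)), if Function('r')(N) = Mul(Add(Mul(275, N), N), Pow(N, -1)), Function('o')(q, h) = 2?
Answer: Rational(4599546581, 12147) ≈ 3.7866e+5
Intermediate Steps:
u = Rational(11595, 2) (u = Mul(Rational(-1, 8), -46380) = Rational(11595, 2) ≈ 5797.5)
Function('K')(F) = -1 (Function('K')(F) = Add(-3, 2) = -1)
Function('r')(N) = 276 (Function('r')(N) = Mul(Mul(276, N), Pow(N, -1)) = 276)
t = Rational(2, 12147) (t = Pow(Add(Rational(11595, 2), 276), -1) = Pow(Rational(12147, 2), -1) = Rational(2, 12147) ≈ 0.00016465)
Add(t, Mul(-1, -378657)) = Add(Rational(2, 12147), Mul(-1, -378657)) = Add(Rational(2, 12147), 378657) = Rational(4599546581, 12147)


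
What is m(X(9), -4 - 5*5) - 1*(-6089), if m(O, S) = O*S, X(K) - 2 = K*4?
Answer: 4987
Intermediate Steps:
X(K) = 2 + 4*K (X(K) = 2 + K*4 = 2 + 4*K)
m(X(9), -4 - 5*5) - 1*(-6089) = (2 + 4*9)*(-4 - 5*5) - 1*(-6089) = (2 + 36)*(-4 - 25) + 6089 = 38*(-29) + 6089 = -1102 + 6089 = 4987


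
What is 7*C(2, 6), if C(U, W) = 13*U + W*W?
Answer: 434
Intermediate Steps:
C(U, W) = W² + 13*U (C(U, W) = 13*U + W² = W² + 13*U)
7*C(2, 6) = 7*(6² + 13*2) = 7*(36 + 26) = 7*62 = 434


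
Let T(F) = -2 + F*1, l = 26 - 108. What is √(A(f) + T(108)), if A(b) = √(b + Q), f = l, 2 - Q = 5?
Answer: √(106 + I*√85) ≈ 10.305 + 0.44732*I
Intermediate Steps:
l = -82
T(F) = -2 + F
Q = -3 (Q = 2 - 1*5 = 2 - 5 = -3)
f = -82
A(b) = √(-3 + b) (A(b) = √(b - 3) = √(-3 + b))
√(A(f) + T(108)) = √(√(-3 - 82) + (-2 + 108)) = √(√(-85) + 106) = √(I*√85 + 106) = √(106 + I*√85)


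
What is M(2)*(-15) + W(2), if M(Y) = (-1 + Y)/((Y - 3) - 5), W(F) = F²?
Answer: 13/2 ≈ 6.5000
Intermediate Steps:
M(Y) = (-1 + Y)/(-8 + Y) (M(Y) = (-1 + Y)/((-3 + Y) - 5) = (-1 + Y)/(-8 + Y))
M(2)*(-15) + W(2) = ((-1 + 2)/(-8 + 2))*(-15) + 2² = (1/(-6))*(-15) + 4 = -⅙*1*(-15) + 4 = -⅙*(-15) + 4 = 5/2 + 4 = 13/2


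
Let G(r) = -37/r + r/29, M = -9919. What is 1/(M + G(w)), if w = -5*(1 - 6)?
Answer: -725/7191723 ≈ -0.00010081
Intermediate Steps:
w = 25 (w = -5*(-5) = 25)
G(r) = -37/r + r/29 (G(r) = -37/r + r*(1/29) = -37/r + r/29)
1/(M + G(w)) = 1/(-9919 + (-37/25 + (1/29)*25)) = 1/(-9919 + (-37*1/25 + 25/29)) = 1/(-9919 + (-37/25 + 25/29)) = 1/(-9919 - 448/725) = 1/(-7191723/725) = -725/7191723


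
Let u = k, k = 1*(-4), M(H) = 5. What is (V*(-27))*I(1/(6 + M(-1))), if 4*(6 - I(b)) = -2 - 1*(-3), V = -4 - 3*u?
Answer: -1242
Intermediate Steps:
k = -4
u = -4
V = 8 (V = -4 - 3*(-4) = -4 + 12 = 8)
I(b) = 23/4 (I(b) = 6 - (-2 - 1*(-3))/4 = 6 - (-2 + 3)/4 = 6 - ¼*1 = 6 - ¼ = 23/4)
(V*(-27))*I(1/(6 + M(-1))) = (8*(-27))*(23/4) = -216*23/4 = -1242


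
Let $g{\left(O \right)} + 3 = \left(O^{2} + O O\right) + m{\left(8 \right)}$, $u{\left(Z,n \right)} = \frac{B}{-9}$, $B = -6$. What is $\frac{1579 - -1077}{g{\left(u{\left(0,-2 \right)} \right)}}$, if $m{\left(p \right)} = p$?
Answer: $\frac{23904}{53} \approx 451.02$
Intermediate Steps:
$u{\left(Z,n \right)} = \frac{2}{3}$ ($u{\left(Z,n \right)} = - \frac{6}{-9} = \left(-6\right) \left(- \frac{1}{9}\right) = \frac{2}{3}$)
$g{\left(O \right)} = 5 + 2 O^{2}$ ($g{\left(O \right)} = -3 + \left(\left(O^{2} + O O\right) + 8\right) = -3 + \left(\left(O^{2} + O^{2}\right) + 8\right) = -3 + \left(2 O^{2} + 8\right) = -3 + \left(8 + 2 O^{2}\right) = 5 + 2 O^{2}$)
$\frac{1579 - -1077}{g{\left(u{\left(0,-2 \right)} \right)}} = \frac{1579 - -1077}{5 + 2 \left(\frac{2}{3}\right)^{2}} = \frac{1579 + 1077}{5 + 2 \cdot \frac{4}{9}} = \frac{2656}{5 + \frac{8}{9}} = \frac{2656}{\frac{53}{9}} = 2656 \cdot \frac{9}{53} = \frac{23904}{53}$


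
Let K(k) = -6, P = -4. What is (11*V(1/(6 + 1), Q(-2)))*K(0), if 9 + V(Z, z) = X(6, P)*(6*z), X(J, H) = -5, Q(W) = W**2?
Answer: 8514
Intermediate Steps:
V(Z, z) = -9 - 30*z
(11*V(1/(6 + 1), Q(-2)))*K(0) = (11*(-9 - 30*(-2)**2))*(-6) = (11*(-9 - 30*4))*(-6) = (11*(-9 - 120))*(-6) = (11*(-129))*(-6) = -1419*(-6) = 8514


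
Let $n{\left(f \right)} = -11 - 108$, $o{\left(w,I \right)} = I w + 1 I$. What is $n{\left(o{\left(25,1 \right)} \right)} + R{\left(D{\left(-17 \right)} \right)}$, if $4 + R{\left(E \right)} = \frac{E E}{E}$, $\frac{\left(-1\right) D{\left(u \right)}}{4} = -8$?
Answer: $-91$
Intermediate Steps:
$D{\left(u \right)} = 32$ ($D{\left(u \right)} = \left(-4\right) \left(-8\right) = 32$)
$o{\left(w,I \right)} = I + I w$ ($o{\left(w,I \right)} = I w + I = I + I w$)
$R{\left(E \right)} = -4 + E$ ($R{\left(E \right)} = -4 + \frac{E E}{E} = -4 + \frac{E^{2}}{E} = -4 + E$)
$n{\left(f \right)} = -119$ ($n{\left(f \right)} = -11 - 108 = -119$)
$n{\left(o{\left(25,1 \right)} \right)} + R{\left(D{\left(-17 \right)} \right)} = -119 + \left(-4 + 32\right) = -119 + 28 = -91$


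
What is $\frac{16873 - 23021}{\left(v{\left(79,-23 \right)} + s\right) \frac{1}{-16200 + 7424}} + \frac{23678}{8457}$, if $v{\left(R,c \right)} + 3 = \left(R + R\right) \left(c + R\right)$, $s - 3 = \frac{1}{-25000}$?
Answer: $\frac{1268071256886258}{207854265727} \approx 6100.8$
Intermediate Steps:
$s = \frac{74999}{25000}$ ($s = 3 + \frac{1}{-25000} = 3 - \frac{1}{25000} = \frac{74999}{25000} \approx 3.0$)
$v{\left(R,c \right)} = -3 + 2 R \left(R + c\right)$ ($v{\left(R,c \right)} = -3 + \left(R + R\right) \left(c + R\right) = -3 + 2 R \left(R + c\right)$)
$\frac{16873 - 23021}{\left(v{\left(79,-23 \right)} + s\right) \frac{1}{-16200 + 7424}} + \frac{23678}{8457} = \frac{16873 - 23021}{\left(\left(-3 + 2 \cdot 79^{2} + 2 \cdot 79 \left(-23\right)\right) + \frac{74999}{25000}\right) \frac{1}{-16200 + 7424}} + \frac{23678}{8457} = - \frac{6148}{\left(\left(-3 + 2 \cdot 6241 - 3634\right) + \frac{74999}{25000}\right) \frac{1}{-8776}} + 23678 \cdot \frac{1}{8457} = - \frac{6148}{\left(\left(-3 + 12482 - 3634\right) + \frac{74999}{25000}\right) \left(- \frac{1}{8776}\right)} + \frac{23678}{8457} = - \frac{6148}{\left(8845 + \frac{74999}{25000}\right) \left(- \frac{1}{8776}\right)} + \frac{23678}{8457} = - \frac{6148}{\frac{221199999}{25000} \left(- \frac{1}{8776}\right)} + \frac{23678}{8457} = - \frac{6148}{- \frac{221199999}{219400000}} + \frac{23678}{8457} = \left(-6148\right) \left(- \frac{219400000}{221199999}\right) + \frac{23678}{8457} = \frac{1348871200000}{221199999} + \frac{23678}{8457} = \frac{1268071256886258}{207854265727}$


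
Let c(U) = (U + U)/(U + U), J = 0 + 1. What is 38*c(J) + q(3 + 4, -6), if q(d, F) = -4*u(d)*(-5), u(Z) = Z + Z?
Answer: 318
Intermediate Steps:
u(Z) = 2*Z
q(d, F) = 40*d (q(d, F) = -8*d*(-5) = 40*d)
J = 1
c(U) = 1 (c(U) = (2*U)/((2*U)) = (2*U)*(1/(2*U)) = 1)
38*c(J) + q(3 + 4, -6) = 38*1 + 40*(3 + 4) = 38 + 40*7 = 38 + 280 = 318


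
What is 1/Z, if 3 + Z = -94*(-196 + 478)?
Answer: -1/26511 ≈ -3.7720e-5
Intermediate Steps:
Z = -26511 (Z = -3 - 94*(-196 + 478) = -3 - 94*282 = -3 - 26508 = -26511)
1/Z = 1/(-26511) = -1/26511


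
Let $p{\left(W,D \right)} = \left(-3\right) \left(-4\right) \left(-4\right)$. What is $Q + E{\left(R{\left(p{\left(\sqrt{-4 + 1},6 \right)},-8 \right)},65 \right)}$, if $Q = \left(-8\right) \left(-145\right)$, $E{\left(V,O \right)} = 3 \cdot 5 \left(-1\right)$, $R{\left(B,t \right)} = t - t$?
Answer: $1145$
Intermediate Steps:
$p{\left(W,D \right)} = -48$ ($p{\left(W,D \right)} = 12 \left(-4\right) = -48$)
$R{\left(B,t \right)} = 0$
$E{\left(V,O \right)} = -15$ ($E{\left(V,O \right)} = 15 \left(-1\right) = -15$)
$Q = 1160$
$Q + E{\left(R{\left(p{\left(\sqrt{-4 + 1},6 \right)},-8 \right)},65 \right)} = 1160 - 15 = 1145$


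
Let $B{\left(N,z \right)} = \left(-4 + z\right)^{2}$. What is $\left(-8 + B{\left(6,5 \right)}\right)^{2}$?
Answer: $49$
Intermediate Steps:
$\left(-8 + B{\left(6,5 \right)}\right)^{2} = \left(-8 + \left(-4 + 5\right)^{2}\right)^{2} = \left(-8 + 1^{2}\right)^{2} = \left(-8 + 1\right)^{2} = \left(-7\right)^{2} = 49$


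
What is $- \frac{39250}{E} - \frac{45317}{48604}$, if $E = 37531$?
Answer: $- \frac{3608499327}{1824156724} \approx -1.9782$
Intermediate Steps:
$- \frac{39250}{E} - \frac{45317}{48604} = - \frac{39250}{37531} - \frac{45317}{48604} = - \frac{3608499327}{1824156724}$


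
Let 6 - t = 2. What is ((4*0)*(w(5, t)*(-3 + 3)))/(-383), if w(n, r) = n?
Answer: 0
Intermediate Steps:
t = 4 (t = 6 - 1*2 = 6 - 2 = 4)
((4*0)*(w(5, t)*(-3 + 3)))/(-383) = ((4*0)*(5*(-3 + 3)))/(-383) = (0*(5*0))*(-1/383) = (0*0)*(-1/383) = 0*(-1/383) = 0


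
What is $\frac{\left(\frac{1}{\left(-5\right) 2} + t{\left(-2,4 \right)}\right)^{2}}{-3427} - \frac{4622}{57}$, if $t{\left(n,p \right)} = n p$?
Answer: $- \frac{1584333377}{19533900} \approx -81.107$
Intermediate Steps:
$\frac{\left(\frac{1}{\left(-5\right) 2} + t{\left(-2,4 \right)}\right)^{2}}{-3427} - \frac{4622}{57} = \frac{\left(\frac{1}{\left(-5\right) 2} - 8\right)^{2}}{-3427} - \frac{4622}{57} = \left(\frac{1}{-10} - 8\right)^{2} \left(- \frac{1}{3427}\right) - \frac{4622}{57} = \left(- \frac{1}{10} - 8\right)^{2} \left(- \frac{1}{3427}\right) - \frac{4622}{57} = \left(- \frac{81}{10}\right)^{2} \left(- \frac{1}{3427}\right) - \frac{4622}{57} = \frac{6561}{100} \left(- \frac{1}{3427}\right) - \frac{4622}{57} = - \frac{6561}{342700} - \frac{4622}{57} = - \frac{1584333377}{19533900}$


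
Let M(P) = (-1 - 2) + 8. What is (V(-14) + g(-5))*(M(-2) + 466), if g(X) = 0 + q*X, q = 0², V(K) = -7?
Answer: -3297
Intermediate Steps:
q = 0
g(X) = 0 (g(X) = 0 + 0*X = 0 + 0 = 0)
M(P) = 5 (M(P) = -3 + 8 = 5)
(V(-14) + g(-5))*(M(-2) + 466) = (-7 + 0)*(5 + 466) = -7*471 = -3297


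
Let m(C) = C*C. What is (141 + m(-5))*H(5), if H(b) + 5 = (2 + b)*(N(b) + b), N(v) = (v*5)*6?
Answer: 179280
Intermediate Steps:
N(v) = 30*v (N(v) = (5*v)*6 = 30*v)
H(b) = -5 + 31*b*(2 + b) (H(b) = -5 + (2 + b)*(30*b + b) = -5 + (2 + b)*(31*b) = -5 + 31*b*(2 + b))
m(C) = C²
(141 + m(-5))*H(5) = (141 + (-5)²)*(-5 + 31*5² + 62*5) = (141 + 25)*(-5 + 31*25 + 310) = 166*(-5 + 775 + 310) = 166*1080 = 179280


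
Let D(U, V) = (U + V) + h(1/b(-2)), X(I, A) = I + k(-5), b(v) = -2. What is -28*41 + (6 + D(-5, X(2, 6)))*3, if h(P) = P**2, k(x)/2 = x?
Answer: -4673/4 ≈ -1168.3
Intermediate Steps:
k(x) = 2*x
X(I, A) = -10 + I (X(I, A) = I + 2*(-5) = I - 10 = -10 + I)
D(U, V) = 1/4 + U + V (D(U, V) = (U + V) + (1/(-2))**2 = (U + V) + (1*(-1/2))**2 = (U + V) + (-1/2)**2 = (U + V) + 1/4 = 1/4 + U + V)
-28*41 + (6 + D(-5, X(2, 6)))*3 = -28*41 + (6 + (1/4 - 5 + (-10 + 2)))*3 = -1148 + (6 + (1/4 - 5 - 8))*3 = -1148 + (6 - 51/4)*3 = -1148 - 27/4*3 = -1148 - 81/4 = -4673/4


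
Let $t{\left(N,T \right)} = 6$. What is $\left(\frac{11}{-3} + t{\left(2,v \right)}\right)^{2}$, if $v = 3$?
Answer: $\frac{49}{9} \approx 5.4444$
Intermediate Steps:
$\left(\frac{11}{-3} + t{\left(2,v \right)}\right)^{2} = \left(\frac{11}{-3} + 6\right)^{2} = \left(11 \left(- \frac{1}{3}\right) + 6\right)^{2} = \left(- \frac{11}{3} + 6\right)^{2} = \left(\frac{7}{3}\right)^{2} = \frac{49}{9}$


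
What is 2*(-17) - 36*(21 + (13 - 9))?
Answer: -934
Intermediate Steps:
2*(-17) - 36*(21 + (13 - 9)) = -34 - 36*(21 + 4) = -34 - 36*25 = -34 - 900 = -934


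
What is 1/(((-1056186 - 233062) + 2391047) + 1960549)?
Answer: 1/3062348 ≈ 3.2655e-7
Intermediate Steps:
1/(((-1056186 - 233062) + 2391047) + 1960549) = 1/((-1289248 + 2391047) + 1960549) = 1/(1101799 + 1960549) = 1/3062348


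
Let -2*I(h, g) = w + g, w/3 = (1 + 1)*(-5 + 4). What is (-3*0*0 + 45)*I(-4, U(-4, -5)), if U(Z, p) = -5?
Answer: 495/2 ≈ 247.50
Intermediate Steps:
w = -6 (w = 3*((1 + 1)*(-5 + 4)) = 3*(2*(-1)) = 3*(-2) = -6)
I(h, g) = 3 - g/2 (I(h, g) = -(-6 + g)/2 = 3 - g/2)
(-3*0*0 + 45)*I(-4, U(-4, -5)) = (-3*0*0 + 45)*(3 - ½*(-5)) = (0*0 + 45)*(3 + 5/2) = (0 + 45)*(11/2) = 45*(11/2) = 495/2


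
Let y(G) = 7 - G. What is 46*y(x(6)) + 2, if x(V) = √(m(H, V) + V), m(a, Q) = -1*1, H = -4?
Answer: 324 - 46*√5 ≈ 221.14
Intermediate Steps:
m(a, Q) = -1
x(V) = √(-1 + V)
46*y(x(6)) + 2 = 46*(7 - √(-1 + 6)) + 2 = 46*(7 - √5) + 2 = (322 - 46*√5) + 2 = 324 - 46*√5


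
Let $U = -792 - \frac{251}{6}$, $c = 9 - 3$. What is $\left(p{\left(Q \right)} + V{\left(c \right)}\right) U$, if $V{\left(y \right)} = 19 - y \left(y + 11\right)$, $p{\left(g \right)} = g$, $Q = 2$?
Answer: $\frac{135081}{2} \approx 67541.0$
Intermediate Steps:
$c = 6$
$V{\left(y \right)} = 19 - y \left(11 + y\right)$
$U = - \frac{5003}{6}$ ($U = -792 - 251 \cdot \frac{1}{6} = -792 - \frac{251}{6} = - \frac{5003}{6} \approx -833.83$)
$\left(p{\left(Q \right)} + V{\left(c \right)}\right) U = \left(2 - 83\right) \left(- \frac{5003}{6}\right) = \left(-81\right) \left(- \frac{5003}{6}\right) = \frac{135081}{2}$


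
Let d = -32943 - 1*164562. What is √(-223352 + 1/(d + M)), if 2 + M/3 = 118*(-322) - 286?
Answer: I*√21791761232637405/312357 ≈ 472.6*I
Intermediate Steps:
M = -114852 (M = -6 + 3*(118*(-322) - 286) = -6 + 3*(-37996 - 286) = -6 + 3*(-38282) = -6 - 114846 = -114852)
d = -197505 (d = -32943 - 164562 = -197505)
√(-223352 + 1/(d + M)) = √(-223352 + 1/(-197505 - 114852)) = √(-223352 + 1/(-312357)) = √(-223352 - 1/312357) = √(-69765560665/312357) = I*√21791761232637405/312357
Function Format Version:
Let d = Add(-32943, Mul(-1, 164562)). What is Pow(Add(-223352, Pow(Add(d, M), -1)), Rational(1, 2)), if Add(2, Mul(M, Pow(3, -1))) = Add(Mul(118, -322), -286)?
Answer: Mul(Rational(1, 312357), I, Pow(21791761232637405, Rational(1, 2))) ≈ Mul(472.60, I)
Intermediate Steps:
M = -114852 (M = Add(-6, Mul(3, Add(Mul(118, -322), -286))) = Add(-6, Mul(3, Add(-37996, -286))) = Add(-6, Mul(3, -38282)) = Add(-6, -114846) = -114852)
d = -197505 (d = Add(-32943, -164562) = -197505)
Pow(Add(-223352, Pow(Add(d, M), -1)), Rational(1, 2)) = Pow(Add(-223352, Pow(Add(-197505, -114852), -1)), Rational(1, 2)) = Pow(Add(-223352, Pow(-312357, -1)), Rational(1, 2)) = Pow(Add(-223352, Rational(-1, 312357)), Rational(1, 2)) = Pow(Rational(-69765560665, 312357), Rational(1, 2)) = Mul(Rational(1, 312357), I, Pow(21791761232637405, Rational(1, 2)))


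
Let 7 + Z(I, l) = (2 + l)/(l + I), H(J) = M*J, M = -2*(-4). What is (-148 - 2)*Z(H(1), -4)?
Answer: 1125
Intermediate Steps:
M = 8
H(J) = 8*J
Z(I, l) = -7 + (2 + l)/(I + l) (Z(I, l) = -7 + (2 + l)/(l + I) = -7 + (2 + l)/(I + l))
(-148 - 2)*Z(H(1), -4) = (-148 - 2)*((2 - 56 - 6*(-4))/(8*1 - 4)) = -150*(2 - 7*8 + 24)/(8 - 4) = -150*(2 - 56 + 24)/4 = -75*(-30)/2 = -150*(-15/2) = 1125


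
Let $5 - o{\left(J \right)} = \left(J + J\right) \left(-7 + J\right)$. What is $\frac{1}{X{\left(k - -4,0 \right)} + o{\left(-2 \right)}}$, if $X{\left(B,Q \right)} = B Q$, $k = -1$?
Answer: $- \frac{1}{31} \approx -0.032258$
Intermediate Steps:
$o{\left(J \right)} = 5 - 2 J \left(-7 + J\right)$ ($o{\left(J \right)} = 5 - \left(J + J\right) \left(-7 + J\right) = 5 - 2 J \left(-7 + J\right)$)
$\frac{1}{X{\left(k - -4,0 \right)} + o{\left(-2 \right)}} = \frac{1}{\left(-1 - -4\right) 0 + \left(5 - 2 \left(-2\right)^{2} + 14 \left(-2\right)\right)} = \frac{1}{\left(-1 + 4\right) 0 - 31} = \frac{1}{3 \cdot 0 - 31} = \frac{1}{0 - 31} = \frac{1}{-31} = - \frac{1}{31}$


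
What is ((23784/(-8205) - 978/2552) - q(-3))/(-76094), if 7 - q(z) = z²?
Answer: 4473823/265557406840 ≈ 1.6847e-5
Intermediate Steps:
q(z) = 7 - z²
((23784/(-8205) - 978/2552) - q(-3))/(-76094) = ((23784/(-8205) - 978/2552) - (7 - 1*(-3)²))/(-76094) = ((23784*(-1/8205) - 978*1/2552) - (7 - 1*9))*(-1/76094) = ((-7928/2735 - 489/1276) - (7 - 9))*(-1/76094) = (-11453543/3489860 - 1*(-2))*(-1/76094) = (-11453543/3489860 + 2)*(-1/76094) = -4473823/3489860*(-1/76094) = 4473823/265557406840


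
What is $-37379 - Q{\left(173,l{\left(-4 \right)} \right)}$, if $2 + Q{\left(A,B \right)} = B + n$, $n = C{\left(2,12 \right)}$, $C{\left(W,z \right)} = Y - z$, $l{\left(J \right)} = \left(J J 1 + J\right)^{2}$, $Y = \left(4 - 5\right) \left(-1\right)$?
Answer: $-37510$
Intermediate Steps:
$Y = 1$ ($Y = \left(-1\right) \left(-1\right) = 1$)
$l{\left(J \right)} = \left(J + J^{2}\right)^{2}$ ($l{\left(J \right)} = \left(J^{2} \cdot 1 + J\right)^{2} = \left(J^{2} + J\right)^{2} = \left(J + J^{2}\right)^{2}$)
$C{\left(W,z \right)} = 1 - z$
$n = -11$ ($n = 1 - 12 = -11$)
$Q{\left(A,B \right)} = -13 + B$ ($Q{\left(A,B \right)} = -2 + \left(B - 11\right) = -2 + \left(-11 + B\right) = -13 + B$)
$-37379 - Q{\left(173,l{\left(-4 \right)} \right)} = -37379 - \left(-13 + \left(-4\right)^{2} \left(1 - 4\right)^{2}\right) = -37379 - \left(-13 + 16 \left(-3\right)^{2}\right) = -37379 - \left(-13 + 16 \cdot 9\right) = -37379 - \left(-13 + 144\right) = -37379 - 131 = -37510$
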